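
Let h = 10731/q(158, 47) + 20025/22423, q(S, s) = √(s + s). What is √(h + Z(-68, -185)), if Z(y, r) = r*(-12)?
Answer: √(9866674185790380 + 507172249155306*√94)/2107762 ≈ 57.686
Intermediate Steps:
q(S, s) = √2*√s (q(S, s) = √(2*s) = √2*√s)
Z(y, r) = -12*r
h = 20025/22423 + 10731*√94/94 (h = 10731/((√2*√47)) + 20025/22423 = 10731/(√94) + 20025*(1/22423) = 10731*(√94/94) + 20025/22423 = 10731*√94/94 + 20025/22423 = 20025/22423 + 10731*√94/94 ≈ 1107.7)
√(h + Z(-68, -185)) = √((20025/22423 + 10731*√94/94) - 12*(-185)) = √((20025/22423 + 10731*√94/94) + 2220) = √(49799085/22423 + 10731*√94/94)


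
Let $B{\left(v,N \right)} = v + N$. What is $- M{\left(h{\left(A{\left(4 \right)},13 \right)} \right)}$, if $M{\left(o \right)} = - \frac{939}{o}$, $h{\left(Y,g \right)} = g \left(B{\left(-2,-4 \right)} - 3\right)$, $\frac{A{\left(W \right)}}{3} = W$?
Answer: $- \frac{313}{39} \approx -8.0256$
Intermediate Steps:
$A{\left(W \right)} = 3 W$
$B{\left(v,N \right)} = N + v$
$h{\left(Y,g \right)} = - 9 g$ ($h{\left(Y,g \right)} = g \left(\left(-4 - 2\right) - 3\right) = g \left(-6 - 3\right) = g \left(-9\right) = - 9 g$)
$- M{\left(h{\left(A{\left(4 \right)},13 \right)} \right)} = - \frac{-939}{\left(-9\right) 13} = - \frac{-939}{-117} = - \frac{\left(-939\right) \left(-1\right)}{117} = \left(-1\right) \frac{313}{39} = - \frac{313}{39}$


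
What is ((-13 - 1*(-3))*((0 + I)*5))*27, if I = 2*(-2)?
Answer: 5400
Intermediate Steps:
I = -4
((-13 - 1*(-3))*((0 + I)*5))*27 = ((-13 - 1*(-3))*((0 - 4)*5))*27 = ((-13 + 3)*(-4*5))*27 = -10*(-20)*27 = 200*27 = 5400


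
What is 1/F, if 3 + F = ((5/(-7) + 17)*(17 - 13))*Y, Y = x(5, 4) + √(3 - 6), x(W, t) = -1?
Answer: -371/94593 - 1064*I*√3/283779 ≈ -0.0039221 - 0.0064941*I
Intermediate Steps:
Y = -1 + I*√3 (Y = -1 + √(3 - 6) = -1 + √(-3) = -1 + I*√3 ≈ -1.0 + 1.732*I)
F = -477/7 + 456*I*√3/7 (F = -3 + ((5/(-7) + 17)*(17 - 13))*(-1 + I*√3) = -3 + ((5*(-⅐) + 17)*4)*(-1 + I*√3) = -3 + ((-5/7 + 17)*4)*(-1 + I*√3) = -3 + ((114/7)*4)*(-1 + I*√3) = -3 + 456*(-1 + I*√3)/7 = -3 + (-456/7 + 456*I*√3/7) = -477/7 + 456*I*√3/7 ≈ -68.143 + 112.83*I)
1/F = 1/(-477/7 + 456*I*√3/7)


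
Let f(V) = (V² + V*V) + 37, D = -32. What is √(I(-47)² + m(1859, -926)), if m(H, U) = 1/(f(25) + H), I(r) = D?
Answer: 21*√189930/286 ≈ 32.000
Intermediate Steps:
I(r) = -32
f(V) = 37 + 2*V² (f(V) = (V² + V²) + 37 = 2*V² + 37 = 37 + 2*V²)
m(H, U) = 1/(1287 + H) (m(H, U) = 1/((37 + 2*25²) + H) = 1/((37 + 2*625) + H) = 1/((37 + 1250) + H) = 1/(1287 + H))
√(I(-47)² + m(1859, -926)) = √((-32)² + 1/(1287 + 1859)) = √(1024 + 1/3146) = √(3221505/3146) = 21*√189930/286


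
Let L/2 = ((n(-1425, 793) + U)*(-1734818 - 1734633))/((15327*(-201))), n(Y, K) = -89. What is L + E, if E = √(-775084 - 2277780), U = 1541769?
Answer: 10697566435360/3080727 + 8*I*√47701 ≈ 3.4724e+6 + 1747.2*I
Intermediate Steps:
E = 8*I*√47701 (E = √(-3052864) = 8*I*√47701 ≈ 1747.2*I)
L = 10697566435360/3080727 (L = 2*(((-89 + 1541769)*(-1734818 - 1734633))/((15327*(-201)))) = 2*((1541680*(-3469451))/(-3080727)) = 2*(-5348783217680*(-1/3080727)) = 2*(5348783217680/3080727) = 10697566435360/3080727 ≈ 3.4724e+6)
L + E = 10697566435360/3080727 + 8*I*√47701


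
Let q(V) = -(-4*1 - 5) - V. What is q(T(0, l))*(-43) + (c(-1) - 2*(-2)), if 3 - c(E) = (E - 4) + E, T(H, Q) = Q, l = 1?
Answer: -331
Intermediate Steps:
c(E) = 7 - 2*E (c(E) = 3 - ((E - 4) + E) = 3 - ((-4 + E) + E) = 3 - (-4 + 2*E) = 3 + (4 - 2*E) = 7 - 2*E)
q(V) = 9 - V (q(V) = -(-4 - 5) - V = -1*(-9) - V = 9 - V)
q(T(0, l))*(-43) + (c(-1) - 2*(-2)) = (9 - 1*1)*(-43) + ((7 - 2*(-1)) - 2*(-2)) = (9 - 1)*(-43) + ((7 + 2) + 4) = 8*(-43) + (9 + 4) = -344 + 13 = -331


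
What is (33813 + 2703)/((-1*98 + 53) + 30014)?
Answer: 36516/29969 ≈ 1.2185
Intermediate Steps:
(33813 + 2703)/((-1*98 + 53) + 30014) = 36516/((-98 + 53) + 30014) = 36516/(-45 + 30014) = 36516/29969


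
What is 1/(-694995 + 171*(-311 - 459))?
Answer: -1/826665 ≈ -1.2097e-6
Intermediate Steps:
1/(-694995 + 171*(-311 - 459)) = 1/(-694995 + 171*(-770)) = 1/(-694995 - 131670) = 1/(-826665) = -1/826665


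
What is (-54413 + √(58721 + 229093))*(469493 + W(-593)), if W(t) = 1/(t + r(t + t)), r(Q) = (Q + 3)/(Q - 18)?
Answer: -2601325748347607/101827 + 47807063539*√287814/101827 ≈ -2.5295e+10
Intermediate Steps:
r(Q) = (3 + Q)/(-18 + Q)
W(t) = 1/(t + (3 + 2*t)/(-18 + 2*t)) (W(t) = 1/(t + (3 + (t + t))/(-18 + (t + t))) = 1/(t + (3 + 2*t)/(-18 + 2*t)))
(-54413 + √(58721 + 229093))*(469493 + W(-593)) = (-54413 + √(58721 + 229093))*(469493 + 2*(-9 - 593)/(3 - 16*(-593) + 2*(-593)²)) = (-54413 + √287814)*(469493 + 2*(-602)/(3 + 9488 + 2*351649)) = (-54413 + √287814)*(469493 + 2*(-602)/(3 + 9488 + 703298)) = (-54413 + √287814)*(469493 + 2*(-602)/712789) = (-54413 + √287814)*(469493 + 2*(1/712789)*(-602)) = (-54413 + √287814)*(469493 - 172/101827) = (-54413 + √287814)*(47807063539/101827) = -2601325748347607/101827 + 47807063539*√287814/101827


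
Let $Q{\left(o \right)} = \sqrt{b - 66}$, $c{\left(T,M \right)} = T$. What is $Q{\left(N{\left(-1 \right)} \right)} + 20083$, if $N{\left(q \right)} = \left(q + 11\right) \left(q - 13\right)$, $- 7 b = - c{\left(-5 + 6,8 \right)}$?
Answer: $20083 + \frac{i \sqrt{3227}}{7} \approx 20083.0 + 8.1152 i$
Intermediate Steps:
$b = \frac{1}{7}$ ($b = - \frac{\left(-1\right) \left(-5 + 6\right)}{7} = - \frac{\left(-1\right) 1}{7} = \left(- \frac{1}{7}\right) \left(-1\right) = \frac{1}{7} \approx 0.14286$)
$N{\left(q \right)} = \left(-13 + q\right) \left(11 + q\right)$ ($N{\left(q \right)} = \left(11 + q\right) \left(-13 + q\right) = \left(-13 + q\right) \left(11 + q\right)$)
$Q{\left(o \right)} = \frac{i \sqrt{3227}}{7}$ ($Q{\left(o \right)} = \sqrt{\frac{1}{7} - 66} = \sqrt{- \frac{461}{7}} = \frac{i \sqrt{3227}}{7}$)
$Q{\left(N{\left(-1 \right)} \right)} + 20083 = \frac{i \sqrt{3227}}{7} + 20083 = 20083 + \frac{i \sqrt{3227}}{7}$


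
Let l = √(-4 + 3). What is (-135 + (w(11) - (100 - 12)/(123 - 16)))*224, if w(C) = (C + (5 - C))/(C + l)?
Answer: -197919792/6527 - 560*I/61 ≈ -30323.0 - 9.1803*I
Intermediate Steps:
l = I (l = √(-1) = I ≈ 1.0*I)
w(C) = 5/(I + C) (w(C) = (C + (5 - C))/(C + I) = 5/(I + C))
(-135 + (w(11) - (100 - 12)/(123 - 16)))*224 = (-135 + (5/(I + 11) - (100 - 12)/(123 - 16)))*224 = (-135 + (5/(11 + I) - 88/107))*224 = (-135 + (5*((11 - I)/122) - 88/107))*224 = (-135 + (5*(11 - I)/122 - 1*88/107))*224 = (-135 + (5*(11 - I)/122 - 88/107))*224 = (-135 + (-88/107 + 5*(11 - I)/122))*224 = (-14533/107 + 5*(11 - I)/122)*224 = -3255392/107 + 560*(11 - I)/61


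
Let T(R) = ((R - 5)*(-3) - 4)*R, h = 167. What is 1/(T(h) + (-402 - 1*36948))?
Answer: -1/119180 ≈ -8.3907e-6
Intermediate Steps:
T(R) = R*(11 - 3*R) (T(R) = ((-5 + R)*(-3) - 4)*R = ((15 - 3*R) - 4)*R = (11 - 3*R)*R = R*(11 - 3*R))
1/(T(h) + (-402 - 1*36948)) = 1/(167*(11 - 3*167) + (-402 - 1*36948)) = 1/(167*(11 - 501) + (-402 - 36948)) = 1/(167*(-490) - 37350) = 1/(-81830 - 37350) = 1/(-119180) = -1/119180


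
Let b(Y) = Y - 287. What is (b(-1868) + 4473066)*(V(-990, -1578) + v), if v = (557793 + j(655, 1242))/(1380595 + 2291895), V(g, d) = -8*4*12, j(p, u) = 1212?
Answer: -1260508219747641/734498 ≈ -1.7162e+9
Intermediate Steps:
V(g, d) = -384 (V(g, d) = -32*12 = -384)
v = 111801/734498 (v = (557793 + 1212)/(1380595 + 2291895) = 559005/3672490 = 559005*(1/3672490) = 111801/734498 ≈ 0.15221)
b(Y) = -287 + Y
(b(-1868) + 4473066)*(V(-990, -1578) + v) = ((-287 - 1868) + 4473066)*(-384 + 111801/734498) = (-2155 + 4473066)*(-281935431/734498) = 4470911*(-281935431/734498) = -1260508219747641/734498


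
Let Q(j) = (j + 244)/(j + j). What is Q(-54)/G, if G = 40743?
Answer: -95/2200122 ≈ -4.3179e-5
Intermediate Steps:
Q(j) = (244 + j)/(2*j) (Q(j) = (244 + j)/((2*j)) = (244 + j)*(1/(2*j)) = (244 + j)/(2*j))
Q(-54)/G = ((½)*(244 - 54)/(-54))/40743 = ((½)*(-1/54)*190)*(1/40743) = -95/54*1/40743 = -95/2200122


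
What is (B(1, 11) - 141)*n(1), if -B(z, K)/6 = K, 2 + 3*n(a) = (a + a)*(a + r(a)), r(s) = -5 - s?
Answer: 828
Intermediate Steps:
n(a) = -⅔ - 10*a/3 (n(a) = -⅔ + ((a + a)*(a + (-5 - a)))/3 = -⅔ + ((2*a)*(-5))/3 = -⅔ + (-10*a)/3 = -⅔ - 10*a/3)
B(z, K) = -6*K
(B(1, 11) - 141)*n(1) = (-6*11 - 141)*(-⅔ - 10/3*1) = (-66 - 141)*(-⅔ - 10/3) = -207*(-4) = 828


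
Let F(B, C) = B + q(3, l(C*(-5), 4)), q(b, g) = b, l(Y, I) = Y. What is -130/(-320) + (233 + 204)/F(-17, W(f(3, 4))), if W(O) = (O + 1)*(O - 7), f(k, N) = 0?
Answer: -6901/224 ≈ -30.808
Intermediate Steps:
W(O) = (1 + O)*(-7 + O)
F(B, C) = 3 + B (F(B, C) = B + 3 = 3 + B)
-130/(-320) + (233 + 204)/F(-17, W(f(3, 4))) = -130/(-320) + (233 + 204)/(3 - 17) = -130*(-1/320) + 437/(-14) = 13/32 + 437*(-1/14) = 13/32 - 437/14 = -6901/224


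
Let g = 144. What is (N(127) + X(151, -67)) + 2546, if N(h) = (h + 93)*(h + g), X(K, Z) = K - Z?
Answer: 62384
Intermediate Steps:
N(h) = (93 + h)*(144 + h) (N(h) = (h + 93)*(h + 144) = (93 + h)*(144 + h))
(N(127) + X(151, -67)) + 2546 = ((13392 + 127² + 237*127) + (151 - 1*(-67))) + 2546 = ((13392 + 16129 + 30099) + (151 + 67)) + 2546 = (59620 + 218) + 2546 = 59838 + 2546 = 62384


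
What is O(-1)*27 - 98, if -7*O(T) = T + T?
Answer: -632/7 ≈ -90.286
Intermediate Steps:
O(T) = -2*T/7 (O(T) = -(T + T)/7 = -2*T/7)
O(-1)*27 - 98 = -2/7*(-1)*27 - 98 = (2/7)*27 - 98 = 54/7 - 98 = -632/7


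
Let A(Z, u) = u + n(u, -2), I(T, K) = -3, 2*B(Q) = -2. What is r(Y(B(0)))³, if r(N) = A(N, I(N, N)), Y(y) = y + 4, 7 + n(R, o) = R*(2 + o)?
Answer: -1000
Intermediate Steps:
B(Q) = -1 (B(Q) = (½)*(-2) = -1)
n(R, o) = -7 + R*(2 + o)
Y(y) = 4 + y
A(Z, u) = -7 + u (A(Z, u) = u + (-7 + 2*u + u*(-2)) = u + (-7 + 2*u - 2*u) = u - 7 = -7 + u)
r(N) = -10 (r(N) = -7 - 3 = -10)
r(Y(B(0)))³ = (-10)³ = -1000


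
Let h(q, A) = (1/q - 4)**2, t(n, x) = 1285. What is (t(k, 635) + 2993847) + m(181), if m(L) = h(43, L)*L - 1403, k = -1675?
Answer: 5540697542/1849 ≈ 2.9966e+6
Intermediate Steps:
h(q, A) = (-4 + 1/q)**2
m(L) = -1403 + 29241*L/1849 (m(L) = ((-1 + 4*43)**2/43**2)*L - 1403 = ((-1 + 172)**2/1849)*L - 1403 = ((1/1849)*171**2)*L - 1403 = ((1/1849)*29241)*L - 1403 = 29241*L/1849 - 1403 = -1403 + 29241*L/1849)
(t(k, 635) + 2993847) + m(181) = (1285 + 2993847) + (-1403 + (29241/1849)*181) = 2995132 + (-1403 + 5292621/1849) = 2995132 + 2698474/1849 = 5540697542/1849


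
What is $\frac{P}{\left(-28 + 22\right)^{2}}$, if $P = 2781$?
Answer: $\frac{309}{4} \approx 77.25$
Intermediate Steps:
$\frac{P}{\left(-28 + 22\right)^{2}} = \frac{2781}{\left(-28 + 22\right)^{2}} = \frac{2781}{\left(-6\right)^{2}} = \frac{2781}{36} = 2781 \cdot \frac{1}{36} = \frac{309}{4}$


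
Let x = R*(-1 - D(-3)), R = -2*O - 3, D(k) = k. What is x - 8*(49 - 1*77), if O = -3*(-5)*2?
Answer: 98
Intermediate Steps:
O = 30 (O = 15*2 = 30)
R = -63 (R = -2*30 - 3 = -60 - 3 = -63)
x = -126 (x = -63*(-1 - 1*(-3)) = -63*(-1 + 3) = -63*2 = -126)
x - 8*(49 - 1*77) = -126 - 8*(49 - 1*77) = -126 - 8*(49 - 77) = -126 - 8*(-28) = -126 + 224 = 98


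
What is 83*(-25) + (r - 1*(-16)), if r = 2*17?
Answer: -2025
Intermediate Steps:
r = 34
83*(-25) + (r - 1*(-16)) = 83*(-25) + (34 - 1*(-16)) = -2075 + (34 + 16) = -2075 + 50 = -2025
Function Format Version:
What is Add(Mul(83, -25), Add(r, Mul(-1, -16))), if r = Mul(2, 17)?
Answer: -2025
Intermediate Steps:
r = 34
Add(Mul(83, -25), Add(r, Mul(-1, -16))) = Add(Mul(83, -25), Add(34, Mul(-1, -16))) = Add(-2075, Add(34, 16)) = Add(-2075, 50) = -2025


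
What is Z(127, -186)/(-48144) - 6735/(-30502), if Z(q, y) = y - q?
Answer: 166898483/734244144 ≈ 0.22731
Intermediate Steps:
Z(127, -186)/(-48144) - 6735/(-30502) = (-186 - 1*127)/(-48144) - 6735/(-30502) = (-186 - 127)*(-1/48144) - 6735*(-1/30502) = -313*(-1/48144) + 6735/30502 = 313/48144 + 6735/30502 = 166898483/734244144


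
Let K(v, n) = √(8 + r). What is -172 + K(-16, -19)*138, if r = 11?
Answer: -172 + 138*√19 ≈ 429.53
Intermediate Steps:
K(v, n) = √19 (K(v, n) = √(8 + 11) = √19)
-172 + K(-16, -19)*138 = -172 + √19*138 = -172 + 138*√19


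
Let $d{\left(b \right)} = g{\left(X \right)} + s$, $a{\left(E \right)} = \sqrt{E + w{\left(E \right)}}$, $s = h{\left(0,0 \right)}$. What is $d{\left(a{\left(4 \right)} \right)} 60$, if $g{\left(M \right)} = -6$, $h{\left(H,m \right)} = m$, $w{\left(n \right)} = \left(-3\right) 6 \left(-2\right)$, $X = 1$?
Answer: $-360$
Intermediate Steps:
$w{\left(n \right)} = 36$ ($w{\left(n \right)} = \left(-18\right) \left(-2\right) = 36$)
$s = 0$
$a{\left(E \right)} = \sqrt{36 + E}$ ($a{\left(E \right)} = \sqrt{E + 36} = \sqrt{36 + E}$)
$d{\left(b \right)} = -6$ ($d{\left(b \right)} = -6 + 0 = -6$)
$d{\left(a{\left(4 \right)} \right)} 60 = \left(-6\right) 60 = -360$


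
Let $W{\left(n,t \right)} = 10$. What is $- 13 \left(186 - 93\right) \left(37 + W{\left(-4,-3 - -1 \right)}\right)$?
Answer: $-56823$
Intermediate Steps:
$- 13 \left(186 - 93\right) \left(37 + W{\left(-4,-3 - -1 \right)}\right) = - 13 \left(186 - 93\right) \left(37 + 10\right) = - 13 \cdot 93 \cdot 47 = \left(-13\right) 4371 = -56823$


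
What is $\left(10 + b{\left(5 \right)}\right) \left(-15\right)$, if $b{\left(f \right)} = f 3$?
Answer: $-375$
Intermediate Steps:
$b{\left(f \right)} = 3 f$
$\left(10 + b{\left(5 \right)}\right) \left(-15\right) = \left(10 + 3 \cdot 5\right) \left(-15\right) = \left(10 + 15\right) \left(-15\right) = 25 \left(-15\right) = -375$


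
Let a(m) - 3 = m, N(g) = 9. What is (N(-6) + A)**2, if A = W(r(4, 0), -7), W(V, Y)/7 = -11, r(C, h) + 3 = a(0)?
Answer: 4624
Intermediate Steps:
a(m) = 3 + m
r(C, h) = 0 (r(C, h) = -3 + (3 + 0) = -3 + 3 = 0)
W(V, Y) = -77 (W(V, Y) = 7*(-11) = -77)
A = -77
(N(-6) + A)**2 = (9 - 77)**2 = (-68)**2 = 4624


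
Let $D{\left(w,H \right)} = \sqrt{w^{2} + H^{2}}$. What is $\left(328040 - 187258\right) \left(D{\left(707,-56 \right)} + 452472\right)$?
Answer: $63699913104 + 985474 \sqrt{10265} \approx 6.38 \cdot 10^{10}$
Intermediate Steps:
$D{\left(w,H \right)} = \sqrt{H^{2} + w^{2}}$
$\left(328040 - 187258\right) \left(D{\left(707,-56 \right)} + 452472\right) = \left(328040 - 187258\right) \left(\sqrt{\left(-56\right)^{2} + 707^{2}} + 452472\right) = 140782 \left(\sqrt{3136 + 499849} + 452472\right) = 140782 \left(\sqrt{502985} + 452472\right) = 140782 \left(7 \sqrt{10265} + 452472\right) = 140782 \left(452472 + 7 \sqrt{10265}\right) = 63699913104 + 985474 \sqrt{10265}$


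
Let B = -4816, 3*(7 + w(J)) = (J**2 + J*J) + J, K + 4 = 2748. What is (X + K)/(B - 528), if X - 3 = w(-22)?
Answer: -4583/8016 ≈ -0.57173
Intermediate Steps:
K = 2744 (K = -4 + 2748 = 2744)
w(J) = -7 + J/3 + 2*J**2/3 (w(J) = -7 + ((J**2 + J*J) + J)/3 = -7 + ((J**2 + J**2) + J)/3 = -7 + (2*J**2 + J)/3 = -7 + (J + 2*J**2)/3 = -7 + (J/3 + 2*J**2/3) = -7 + J/3 + 2*J**2/3)
X = 934/3 (X = 3 + (-7 + (1/3)*(-22) + (2/3)*(-22)**2) = 3 + (-7 - 22/3 + (2/3)*484) = 3 + (-7 - 22/3 + 968/3) = 3 + 925/3 = 934/3 ≈ 311.33)
(X + K)/(B - 528) = (934/3 + 2744)/(-4816 - 528) = (9166/3)/(-5344) = (9166/3)*(-1/5344) = -4583/8016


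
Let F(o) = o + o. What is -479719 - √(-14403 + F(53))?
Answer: -479719 - 29*I*√17 ≈ -4.7972e+5 - 119.57*I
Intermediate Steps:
F(o) = 2*o
-479719 - √(-14403 + F(53)) = -479719 - √(-14403 + 2*53) = -479719 - √(-14403 + 106) = -479719 - √(-14297) = -479719 - 29*I*√17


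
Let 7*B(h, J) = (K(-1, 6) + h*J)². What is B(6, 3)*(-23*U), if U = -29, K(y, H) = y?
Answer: 192763/7 ≈ 27538.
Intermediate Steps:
B(h, J) = (-1 + J*h)²/7 (B(h, J) = (-1 + h*J)²/7 = (-1 + J*h)²/7)
B(6, 3)*(-23*U) = ((-1 + 3*6)²/7)*(-23*(-29)) = ((-1 + 18)²/7)*667 = ((⅐)*17²)*667 = ((⅐)*289)*667 = (289/7)*667 = 192763/7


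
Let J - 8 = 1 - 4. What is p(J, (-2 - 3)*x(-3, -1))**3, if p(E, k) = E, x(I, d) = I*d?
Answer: 125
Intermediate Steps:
J = 5 (J = 8 + (1 - 4) = 8 - 3 = 5)
p(J, (-2 - 3)*x(-3, -1))**3 = 5**3 = 125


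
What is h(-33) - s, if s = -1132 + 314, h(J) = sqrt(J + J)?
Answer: 818 + I*sqrt(66) ≈ 818.0 + 8.124*I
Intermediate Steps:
h(J) = sqrt(2)*sqrt(J) (h(J) = sqrt(2*J) = sqrt(2)*sqrt(J))
s = -818
h(-33) - s = sqrt(2)*sqrt(-33) - 1*(-818) = sqrt(2)*(I*sqrt(33)) + 818 = I*sqrt(66) + 818 = 818 + I*sqrt(66)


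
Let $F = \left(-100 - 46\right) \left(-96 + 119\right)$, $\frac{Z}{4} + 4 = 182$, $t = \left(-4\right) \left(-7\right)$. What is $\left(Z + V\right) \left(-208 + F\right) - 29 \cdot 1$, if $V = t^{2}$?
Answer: $-5334765$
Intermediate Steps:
$t = 28$
$Z = 712$ ($Z = -16 + 4 \cdot 182 = -16 + 728 = 712$)
$F = -3358$ ($F = \left(-146\right) 23 = -3358$)
$V = 784$ ($V = 28^{2} = 784$)
$\left(Z + V\right) \left(-208 + F\right) - 29 \cdot 1 = \left(712 + 784\right) \left(-208 - 3358\right) - 29 \cdot 1 = 1496 \left(-3566\right) - 29 = -5334736 - 29 = -5334765$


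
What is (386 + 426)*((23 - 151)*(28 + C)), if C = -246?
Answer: 22658048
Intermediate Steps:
(386 + 426)*((23 - 151)*(28 + C)) = (386 + 426)*((23 - 151)*(28 - 246)) = 812*(-128*(-218)) = 812*27904 = 22658048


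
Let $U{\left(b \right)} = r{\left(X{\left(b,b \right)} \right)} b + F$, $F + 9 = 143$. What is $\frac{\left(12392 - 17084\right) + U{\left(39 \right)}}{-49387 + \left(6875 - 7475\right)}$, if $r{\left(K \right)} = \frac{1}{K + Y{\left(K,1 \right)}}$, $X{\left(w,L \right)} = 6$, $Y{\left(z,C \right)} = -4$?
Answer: $\frac{9077}{99974} \approx 0.090794$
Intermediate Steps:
$F = 134$ ($F = -9 + 143 = 134$)
$r{\left(K \right)} = \frac{1}{-4 + K}$ ($r{\left(K \right)} = \frac{1}{K - 4} = \frac{1}{-4 + K}$)
$U{\left(b \right)} = 134 + \frac{b}{2}$ ($U{\left(b \right)} = \frac{b}{-4 + 6} + 134 = \frac{b}{2} + 134 = 134 + \frac{b}{2}$)
$\frac{\left(12392 - 17084\right) + U{\left(39 \right)}}{-49387 + \left(6875 - 7475\right)} = \frac{\left(12392 - 17084\right) + \left(134 + \frac{1}{2} \cdot 39\right)}{-49387 + \left(6875 - 7475\right)} = \frac{\left(12392 - 17084\right) + \left(134 + \frac{39}{2}\right)}{-49387 - 600} = \frac{-4692 + \frac{307}{2}}{-49987} = \left(- \frac{9077}{2}\right) \left(- \frac{1}{49987}\right) = \frac{9077}{99974}$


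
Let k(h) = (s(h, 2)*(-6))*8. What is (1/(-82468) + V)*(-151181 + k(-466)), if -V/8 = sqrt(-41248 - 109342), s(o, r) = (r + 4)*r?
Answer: 151757/82468 + 44920072*I*sqrt(110) ≈ 1.8402 + 4.7113e+8*I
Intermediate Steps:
s(o, r) = r*(4 + r) (s(o, r) = (4 + r)*r = r*(4 + r))
k(h) = -576 (k(h) = ((2*(4 + 2))*(-6))*8 = ((2*6)*(-6))*8 = (12*(-6))*8 = -72*8 = -576)
V = -296*I*sqrt(110) (V = -8*sqrt(-41248 - 109342) = -296*I*sqrt(110) ≈ -3104.5*I)
(1/(-82468) + V)*(-151181 + k(-466)) = (1/(-82468) - 296*I*sqrt(110))*(-151181 - 576) = (-1/82468 - 296*I*sqrt(110))*(-151757) = 151757/82468 + 44920072*I*sqrt(110)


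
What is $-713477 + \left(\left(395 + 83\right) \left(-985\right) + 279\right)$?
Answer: $-1184028$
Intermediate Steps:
$-713477 + \left(\left(395 + 83\right) \left(-985\right) + 279\right) = -713477 + \left(478 \left(-985\right) + 279\right) = -713477 + \left(-470830 + 279\right) = -713477 - 470551 = -1184028$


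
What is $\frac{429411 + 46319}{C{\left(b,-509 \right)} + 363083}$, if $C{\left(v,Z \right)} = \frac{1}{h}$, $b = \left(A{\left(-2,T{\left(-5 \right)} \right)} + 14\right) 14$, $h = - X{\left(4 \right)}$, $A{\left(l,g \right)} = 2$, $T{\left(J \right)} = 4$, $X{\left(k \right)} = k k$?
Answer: $\frac{7611680}{5809327} \approx 1.3103$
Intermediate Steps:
$X{\left(k \right)} = k^{2}$
$h = -16$ ($h = - 4^{2} = \left(-1\right) 16 = -16$)
$b = 224$ ($b = \left(2 + 14\right) 14 = 16 \cdot 14 = 224$)
$C{\left(v,Z \right)} = - \frac{1}{16}$ ($C{\left(v,Z \right)} = \frac{1}{-16} = - \frac{1}{16}$)
$\frac{429411 + 46319}{C{\left(b,-509 \right)} + 363083} = \frac{429411 + 46319}{- \frac{1}{16} + 363083} = \frac{475730}{\frac{5809327}{16}} = 475730 \cdot \frac{16}{5809327} = \frac{7611680}{5809327}$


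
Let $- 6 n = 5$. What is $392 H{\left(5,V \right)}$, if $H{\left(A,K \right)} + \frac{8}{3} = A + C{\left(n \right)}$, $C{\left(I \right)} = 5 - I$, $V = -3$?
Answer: $\frac{9604}{3} \approx 3201.3$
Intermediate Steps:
$n = - \frac{5}{6}$ ($n = \left(- \frac{1}{6}\right) 5 = - \frac{5}{6} \approx -0.83333$)
$H{\left(A,K \right)} = \frac{19}{6} + A$ ($H{\left(A,K \right)} = - \frac{8}{3} + \left(A + \left(5 - - \frac{5}{6}\right)\right) = - \frac{8}{3} + \left(A + \left(5 + \frac{5}{6}\right)\right) = - \frac{8}{3} + \left(A + \frac{35}{6}\right) = - \frac{8}{3} + \left(\frac{35}{6} + A\right) = \frac{19}{6} + A$)
$392 H{\left(5,V \right)} = 392 \left(\frac{19}{6} + 5\right) = 392 \cdot \frac{49}{6} = \frac{9604}{3}$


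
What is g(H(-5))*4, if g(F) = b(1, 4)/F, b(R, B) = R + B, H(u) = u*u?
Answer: 4/5 ≈ 0.80000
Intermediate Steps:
H(u) = u**2
b(R, B) = B + R
g(F) = 5/F (g(F) = (4 + 1)/F = 5/F)
g(H(-5))*4 = (5/((-5)**2))*4 = (5/25)*4 = (5*(1/25))*4 = (1/5)*4 = 4/5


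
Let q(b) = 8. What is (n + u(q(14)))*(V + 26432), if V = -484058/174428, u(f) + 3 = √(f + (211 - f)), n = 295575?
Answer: 340646496350334/43607 + 2304998419*√211/87214 ≈ 7.8121e+9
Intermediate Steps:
u(f) = -3 + √211 (u(f) = -3 + √(f + (211 - f)) = -3 + √211)
V = -242029/87214 (V = -484058*1/174428 = -242029/87214 ≈ -2.7751)
(n + u(q(14)))*(V + 26432) = (295575 + (-3 + √211))*(-242029/87214 + 26432) = (295572 + √211)*(2304998419/87214) = 340646496350334/43607 + 2304998419*√211/87214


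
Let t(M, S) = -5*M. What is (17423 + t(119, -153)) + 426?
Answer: 17254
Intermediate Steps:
(17423 + t(119, -153)) + 426 = (17423 - 5*119) + 426 = (17423 - 595) + 426 = 16828 + 426 = 17254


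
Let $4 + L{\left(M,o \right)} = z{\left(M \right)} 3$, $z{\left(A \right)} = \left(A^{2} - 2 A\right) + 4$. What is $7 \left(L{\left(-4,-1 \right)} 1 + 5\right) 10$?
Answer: $5950$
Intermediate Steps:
$z{\left(A \right)} = 4 + A^{2} - 2 A$
$L{\left(M,o \right)} = 8 - 6 M + 3 M^{2}$ ($L{\left(M,o \right)} = -4 + \left(4 + M^{2} - 2 M\right) 3 = -4 + \left(12 - 6 M + 3 M^{2}\right) = 8 - 6 M + 3 M^{2}$)
$7 \left(L{\left(-4,-1 \right)} 1 + 5\right) 10 = 7 \left(\left(8 - -24 + 3 \left(-4\right)^{2}\right) 1 + 5\right) 10 = 7 \left(\left(8 + 24 + 3 \cdot 16\right) 1 + 5\right) 10 = 7 \left(\left(8 + 24 + 48\right) 1 + 5\right) 10 = 7 \left(80 \cdot 1 + 5\right) 10 = 7 \left(80 + 5\right) 10 = 7 \cdot 85 \cdot 10 = 595 \cdot 10 = 5950$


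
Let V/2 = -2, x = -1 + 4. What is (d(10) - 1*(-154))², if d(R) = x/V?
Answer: 375769/16 ≈ 23486.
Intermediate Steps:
x = 3
V = -4 (V = 2*(-2) = -4)
d(R) = -¾ (d(R) = 3/(-4) = 3*(-¼) = -¾)
(d(10) - 1*(-154))² = (-¾ - 1*(-154))² = (-¾ + 154)² = (613/4)² = 375769/16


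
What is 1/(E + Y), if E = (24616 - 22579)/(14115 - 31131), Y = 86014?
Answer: 5672/487870729 ≈ 1.1626e-5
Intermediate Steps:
E = -679/5672 (E = 2037/(-17016) = 2037*(-1/17016) = -679/5672 ≈ -0.11971)
1/(E + Y) = 1/(-679/5672 + 86014) = 1/(487870729/5672) = 5672/487870729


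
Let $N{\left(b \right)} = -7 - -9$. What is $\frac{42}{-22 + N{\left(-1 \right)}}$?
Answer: $- \frac{21}{10} \approx -2.1$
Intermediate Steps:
$N{\left(b \right)} = 2$ ($N{\left(b \right)} = -7 + 9 = 2$)
$\frac{42}{-22 + N{\left(-1 \right)}} = \frac{42}{-22 + 2} = \frac{42}{-20} = 42 \left(- \frac{1}{20}\right) = - \frac{21}{10}$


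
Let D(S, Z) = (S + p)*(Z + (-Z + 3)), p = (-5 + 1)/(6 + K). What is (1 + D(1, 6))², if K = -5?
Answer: 64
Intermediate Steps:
p = -4 (p = (-5 + 1)/(6 - 5) = -4/1 = -4*1 = -4)
D(S, Z) = -12 + 3*S (D(S, Z) = (S - 4)*(Z + (-Z + 3)) = (-4 + S)*(Z + (3 - Z)) = (-4 + S)*3 = -12 + 3*S)
(1 + D(1, 6))² = (1 + (-12 + 3*1))² = (1 + (-12 + 3))² = (1 - 9)² = (-8)² = 64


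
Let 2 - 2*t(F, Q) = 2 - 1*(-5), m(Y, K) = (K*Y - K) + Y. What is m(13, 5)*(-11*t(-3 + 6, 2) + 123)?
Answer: 21973/2 ≈ 10987.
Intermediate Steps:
m(Y, K) = Y - K + K*Y (m(Y, K) = (-K + K*Y) + Y = Y - K + K*Y)
t(F, Q) = -5/2 (t(F, Q) = 1 - (2 - 1*(-5))/2 = 1 - (2 + 5)/2 = 1 - 1/2*7 = 1 - 7/2 = -5/2)
m(13, 5)*(-11*t(-3 + 6, 2) + 123) = (13 - 1*5 + 5*13)*(-11*(-5/2) + 123) = (13 - 5 + 65)*(55/2 + 123) = 73*(301/2) = 21973/2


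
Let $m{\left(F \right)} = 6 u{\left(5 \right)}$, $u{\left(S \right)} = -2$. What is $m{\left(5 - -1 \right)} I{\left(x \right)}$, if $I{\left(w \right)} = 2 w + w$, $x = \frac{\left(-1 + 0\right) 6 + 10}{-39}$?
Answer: $\frac{48}{13} \approx 3.6923$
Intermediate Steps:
$x = - \frac{4}{39}$ ($x = \left(\left(-1\right) 6 + 10\right) \left(- \frac{1}{39}\right) = \left(-6 + 10\right) \left(- \frac{1}{39}\right) = 4 \left(- \frac{1}{39}\right) = - \frac{4}{39} \approx -0.10256$)
$m{\left(F \right)} = -12$ ($m{\left(F \right)} = 6 \left(-2\right) = -12$)
$I{\left(w \right)} = 3 w$
$m{\left(5 - -1 \right)} I{\left(x \right)} = - 12 \cdot 3 \left(- \frac{4}{39}\right) = \left(-12\right) \left(- \frac{4}{13}\right) = \frac{48}{13}$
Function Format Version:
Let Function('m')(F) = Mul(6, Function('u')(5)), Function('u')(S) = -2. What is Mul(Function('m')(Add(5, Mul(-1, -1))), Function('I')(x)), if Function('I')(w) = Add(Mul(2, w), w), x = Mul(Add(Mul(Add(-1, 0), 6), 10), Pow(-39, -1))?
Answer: Rational(48, 13) ≈ 3.6923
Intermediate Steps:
x = Rational(-4, 39) (x = Mul(Add(Mul(-1, 6), 10), Rational(-1, 39)) = Mul(Add(-6, 10), Rational(-1, 39)) = Mul(4, Rational(-1, 39)) = Rational(-4, 39) ≈ -0.10256)
Function('m')(F) = -12 (Function('m')(F) = Mul(6, -2) = -12)
Function('I')(w) = Mul(3, w)
Mul(Function('m')(Add(5, Mul(-1, -1))), Function('I')(x)) = Mul(-12, Mul(3, Rational(-4, 39))) = Mul(-12, Rational(-4, 13)) = Rational(48, 13)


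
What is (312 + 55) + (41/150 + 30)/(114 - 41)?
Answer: 4023191/10950 ≈ 367.41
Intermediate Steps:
(312 + 55) + (41/150 + 30)/(114 - 41) = 367 + (41*(1/150) + 30)/73 = 367 + (41/150 + 30)*(1/73) = 367 + (4541/150)*(1/73) = 367 + 4541/10950 = 4023191/10950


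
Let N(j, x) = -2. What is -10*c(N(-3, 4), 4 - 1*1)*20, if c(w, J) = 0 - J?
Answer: 600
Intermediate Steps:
c(w, J) = -J
-10*c(N(-3, 4), 4 - 1*1)*20 = -(-10)*(4 - 1*1)*20 = -(-10)*(4 - 1)*20 = -(-10)*3*20 = -10*(-3)*20 = 30*20 = 600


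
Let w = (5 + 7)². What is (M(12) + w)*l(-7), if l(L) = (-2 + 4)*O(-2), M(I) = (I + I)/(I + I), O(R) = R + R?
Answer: -1160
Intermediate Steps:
O(R) = 2*R
M(I) = 1 (M(I) = (2*I)/((2*I)) = (2*I)*(1/(2*I)) = 1)
w = 144 (w = 12² = 144)
l(L) = -8 (l(L) = (-2 + 4)*(2*(-2)) = 2*(-4) = -8)
(M(12) + w)*l(-7) = (1 + 144)*(-8) = 145*(-8) = -1160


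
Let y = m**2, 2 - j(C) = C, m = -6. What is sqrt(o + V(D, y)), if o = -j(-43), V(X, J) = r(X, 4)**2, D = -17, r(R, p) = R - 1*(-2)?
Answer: 6*sqrt(5) ≈ 13.416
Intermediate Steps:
j(C) = 2 - C
r(R, p) = 2 + R (r(R, p) = R + 2 = 2 + R)
y = 36 (y = (-6)**2 = 36)
V(X, J) = (2 + X)**2
o = -45 (o = -(2 - 1*(-43)) = -(2 + 43) = -1*45 = -45)
sqrt(o + V(D, y)) = sqrt(-45 + (2 - 17)**2) = sqrt(-45 + (-15)**2) = sqrt(-45 + 225) = sqrt(180) = 6*sqrt(5)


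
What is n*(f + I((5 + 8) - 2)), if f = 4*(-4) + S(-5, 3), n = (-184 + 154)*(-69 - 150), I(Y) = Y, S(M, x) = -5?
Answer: -65700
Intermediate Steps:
n = 6570 (n = -30*(-219) = 6570)
f = -21 (f = 4*(-4) - 5 = -16 - 5 = -21)
n*(f + I((5 + 8) - 2)) = 6570*(-21 + ((5 + 8) - 2)) = 6570*(-21 + (13 - 2)) = 6570*(-21 + 11) = 6570*(-10) = -65700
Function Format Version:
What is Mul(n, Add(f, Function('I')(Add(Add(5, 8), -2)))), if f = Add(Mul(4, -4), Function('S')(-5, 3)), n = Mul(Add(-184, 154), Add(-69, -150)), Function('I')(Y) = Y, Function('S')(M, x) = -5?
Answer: -65700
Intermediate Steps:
n = 6570 (n = Mul(-30, -219) = 6570)
f = -21 (f = Add(Mul(4, -4), -5) = Add(-16, -5) = -21)
Mul(n, Add(f, Function('I')(Add(Add(5, 8), -2)))) = Mul(6570, Add(-21, Add(Add(5, 8), -2))) = Mul(6570, Add(-21, Add(13, -2))) = Mul(6570, Add(-21, 11)) = Mul(6570, -10) = -65700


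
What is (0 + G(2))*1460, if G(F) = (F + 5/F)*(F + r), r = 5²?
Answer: 177390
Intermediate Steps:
r = 25
G(F) = (25 + F)*(F + 5/F) (G(F) = (F + 5/F)*(F + 25) = (F + 5/F)*(25 + F) = (25 + F)*(F + 5/F))
(0 + G(2))*1460 = (0 + (5 + 2² + 25*2 + 125/2))*1460 = (0 + (5 + 4 + 50 + 125*(½)))*1460 = (0 + (5 + 4 + 50 + 125/2))*1460 = (0 + 243/2)*1460 = (243/2)*1460 = 177390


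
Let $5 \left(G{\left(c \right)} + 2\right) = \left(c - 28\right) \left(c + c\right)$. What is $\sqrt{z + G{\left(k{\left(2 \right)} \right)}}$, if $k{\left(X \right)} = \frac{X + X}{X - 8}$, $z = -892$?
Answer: $\frac{7 i \sqrt{4070}}{15} \approx 29.772 i$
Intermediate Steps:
$k{\left(X \right)} = \frac{2 X}{-8 + X}$
$G{\left(c \right)} = -2 + \frac{2 c \left(-28 + c\right)}{5}$ ($G{\left(c \right)} = -2 + \frac{\left(c - 28\right) \left(c + c\right)}{5} = -2 + \frac{\left(-28 + c\right) 2 c}{5} = -2 + \frac{2 c \left(-28 + c\right)}{5}$)
$\sqrt{z + G{\left(k{\left(2 \right)} \right)}} = \sqrt{-892 - \left(2 - \frac{2 \frac{16}{\left(-8 + 2\right)^{2}}}{5} + \frac{56}{5} \cdot 2 \cdot 2 \frac{1}{-8 + 2}\right)} = \sqrt{-892 - \left(2 - \frac{8}{45} + \frac{56}{5} \cdot 2 \cdot 2 \frac{1}{-6}\right)} = \sqrt{-892 - \left(2 - \frac{8}{45} + \frac{56}{5} \cdot 2 \cdot 2 \left(- \frac{1}{6}\right)\right)} = \sqrt{-892 - \left(- \frac{82}{15} - \frac{8}{45}\right)} = \sqrt{-892 + \left(-2 + \frac{112}{15} + \frac{2}{5} \cdot \frac{4}{9}\right)} = \sqrt{-892 + \left(-2 + \frac{112}{15} + \frac{8}{45}\right)} = \sqrt{-892 + \frac{254}{45}} = \sqrt{- \frac{39886}{45}} = \frac{7 i \sqrt{4070}}{15}$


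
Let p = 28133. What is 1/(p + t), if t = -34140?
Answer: -1/6007 ≈ -0.00016647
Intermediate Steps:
1/(p + t) = 1/(28133 - 34140) = 1/(-6007) = -1/6007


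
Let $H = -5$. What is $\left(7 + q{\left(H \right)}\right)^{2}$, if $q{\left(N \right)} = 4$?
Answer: $121$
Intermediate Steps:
$\left(7 + q{\left(H \right)}\right)^{2} = \left(7 + 4\right)^{2} = 11^{2} = 121$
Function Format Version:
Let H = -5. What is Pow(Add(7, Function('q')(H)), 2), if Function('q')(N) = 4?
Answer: 121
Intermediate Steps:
Pow(Add(7, Function('q')(H)), 2) = Pow(Add(7, 4), 2) = Pow(11, 2) = 121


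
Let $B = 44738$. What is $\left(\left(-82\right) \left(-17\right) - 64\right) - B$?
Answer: $-43408$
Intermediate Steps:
$\left(\left(-82\right) \left(-17\right) - 64\right) - B = \left(\left(-82\right) \left(-17\right) - 64\right) - 44738 = \left(1394 - 64\right) - 44738 = 1330 - 44738 = -43408$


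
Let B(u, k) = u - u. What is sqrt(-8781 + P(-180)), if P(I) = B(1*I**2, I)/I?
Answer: I*sqrt(8781) ≈ 93.707*I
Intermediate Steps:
B(u, k) = 0
P(I) = 0 (P(I) = 0/I = 0)
sqrt(-8781 + P(-180)) = sqrt(-8781 + 0) = sqrt(-8781) = I*sqrt(8781)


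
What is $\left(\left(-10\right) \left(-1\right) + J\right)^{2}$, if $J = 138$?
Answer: $21904$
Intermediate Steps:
$\left(\left(-10\right) \left(-1\right) + J\right)^{2} = \left(\left(-10\right) \left(-1\right) + 138\right)^{2} = \left(10 + 138\right)^{2} = 148^{2} = 21904$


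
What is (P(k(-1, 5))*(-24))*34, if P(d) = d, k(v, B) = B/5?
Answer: -816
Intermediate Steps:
k(v, B) = B/5 (k(v, B) = B*(1/5) = B/5)
(P(k(-1, 5))*(-24))*34 = (((1/5)*5)*(-24))*34 = (1*(-24))*34 = -24*34 = -816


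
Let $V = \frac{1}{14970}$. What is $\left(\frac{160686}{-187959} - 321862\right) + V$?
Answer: $- \frac{301880131453907}{937915410} \approx -3.2186 \cdot 10^{5}$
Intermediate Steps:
$V = \frac{1}{14970} \approx 6.68 \cdot 10^{-5}$
$\left(\frac{160686}{-187959} - 321862\right) + V = \left(\frac{160686}{-187959} - 321862\right) + \frac{1}{14970} = \left(160686 \left(- \frac{1}{187959}\right) - 321862\right) + \frac{1}{14970} = \left(- \frac{53562}{62653} - 321862\right) + \frac{1}{14970} = - \frac{20165673448}{62653} + \frac{1}{14970} = - \frac{301880131453907}{937915410}$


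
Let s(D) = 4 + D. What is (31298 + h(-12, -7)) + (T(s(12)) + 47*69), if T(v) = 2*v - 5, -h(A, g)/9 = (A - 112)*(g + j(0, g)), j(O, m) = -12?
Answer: 13364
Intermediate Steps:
h(A, g) = -9*(-112 + A)*(-12 + g) (h(A, g) = -9*(A - 112)*(g - 12) = -9*(-112 + A)*(-12 + g))
T(v) = -5 + 2*v
(31298 + h(-12, -7)) + (T(s(12)) + 47*69) = (31298 + (-12096 + 108*(-12) + 1008*(-7) - 9*(-12)*(-7))) + ((-5 + 2*(4 + 12)) + 47*69) = (31298 + (-12096 - 1296 - 7056 - 756)) + ((-5 + 2*16) + 3243) = (31298 - 21204) + ((-5 + 32) + 3243) = 10094 + (27 + 3243) = 10094 + 3270 = 13364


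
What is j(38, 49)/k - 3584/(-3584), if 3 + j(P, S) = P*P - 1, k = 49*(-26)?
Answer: -83/637 ≈ -0.13030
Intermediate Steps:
k = -1274
j(P, S) = -4 + P**2 (j(P, S) = -3 + (P*P - 1) = -3 + (P**2 - 1) = -3 + (-1 + P**2) = -4 + P**2)
j(38, 49)/k - 3584/(-3584) = (-4 + 38**2)/(-1274) - 3584/(-3584) = (-4 + 1444)*(-1/1274) - 3584*(-1/3584) = 1440*(-1/1274) + 1 = -720/637 + 1 = -83/637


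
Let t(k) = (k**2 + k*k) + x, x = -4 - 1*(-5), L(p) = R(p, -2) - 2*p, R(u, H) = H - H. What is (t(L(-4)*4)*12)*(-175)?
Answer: -4302900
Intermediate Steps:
R(u, H) = 0
L(p) = -2*p (L(p) = 0 - 2*p = -2*p)
x = 1 (x = -4 + 5 = 1)
t(k) = 1 + 2*k**2 (t(k) = (k**2 + k*k) + 1 = (k**2 + k**2) + 1 = 2*k**2 + 1 = 1 + 2*k**2)
(t(L(-4)*4)*12)*(-175) = ((1 + 2*(-2*(-4)*4)**2)*12)*(-175) = ((1 + 2*(8*4)**2)*12)*(-175) = ((1 + 2*32**2)*12)*(-175) = ((1 + 2*1024)*12)*(-175) = ((1 + 2048)*12)*(-175) = (2049*12)*(-175) = 24588*(-175) = -4302900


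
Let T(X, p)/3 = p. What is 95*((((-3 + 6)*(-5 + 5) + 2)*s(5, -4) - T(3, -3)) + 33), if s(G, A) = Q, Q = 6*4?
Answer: 8550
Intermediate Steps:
Q = 24
T(X, p) = 3*p
s(G, A) = 24
95*((((-3 + 6)*(-5 + 5) + 2)*s(5, -4) - T(3, -3)) + 33) = 95*((((-3 + 6)*(-5 + 5) + 2)*24 - 3*(-3)) + 33) = 95*(((3*0 + 2)*24 - 1*(-9)) + 33) = 95*(((0 + 2)*24 + 9) + 33) = 95*((2*24 + 9) + 33) = 95*((48 + 9) + 33) = 95*(57 + 33) = 95*90 = 8550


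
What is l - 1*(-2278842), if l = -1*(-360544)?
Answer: 2639386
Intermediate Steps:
l = 360544
l - 1*(-2278842) = 360544 - 1*(-2278842) = 360544 + 2278842 = 2639386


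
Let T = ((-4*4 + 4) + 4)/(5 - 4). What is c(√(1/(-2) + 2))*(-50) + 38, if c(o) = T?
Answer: 438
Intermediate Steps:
T = -8 (T = ((-16 + 4) + 4)/1 = (-12 + 4)*1 = -8*1 = -8)
c(o) = -8
c(√(1/(-2) + 2))*(-50) + 38 = -8*(-50) + 38 = 400 + 38 = 438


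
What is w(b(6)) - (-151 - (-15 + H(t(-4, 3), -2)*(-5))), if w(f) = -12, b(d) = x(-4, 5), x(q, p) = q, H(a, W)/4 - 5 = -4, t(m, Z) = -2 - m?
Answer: 104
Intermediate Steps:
H(a, W) = 4 (H(a, W) = 20 + 4*(-4) = 20 - 16 = 4)
b(d) = -4
w(b(6)) - (-151 - (-15 + H(t(-4, 3), -2)*(-5))) = -12 - (-151 - (-15 + 4*(-5))) = -12 - (-151 - (-15 - 20)) = -12 - (-151 - 1*(-35)) = -12 - (-151 + 35) = -12 - 1*(-116) = -12 + 116 = 104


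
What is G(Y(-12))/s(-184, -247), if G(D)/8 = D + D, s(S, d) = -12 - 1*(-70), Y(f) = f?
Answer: -96/29 ≈ -3.3103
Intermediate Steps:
s(S, d) = 58 (s(S, d) = -12 + 70 = 58)
G(D) = 16*D (G(D) = 8*(D + D) = 8*(2*D) = 16*D)
G(Y(-12))/s(-184, -247) = (16*(-12))/58 = -192*1/58 = -96/29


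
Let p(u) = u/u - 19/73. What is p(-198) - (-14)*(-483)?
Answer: -493572/73 ≈ -6761.3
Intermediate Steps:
p(u) = 54/73 (p(u) = 1 - 19*1/73 = 1 - 19/73 = 54/73)
p(-198) - (-14)*(-483) = 54/73 - (-14)*(-483) = 54/73 - 1*6762 = 54/73 - 6762 = -493572/73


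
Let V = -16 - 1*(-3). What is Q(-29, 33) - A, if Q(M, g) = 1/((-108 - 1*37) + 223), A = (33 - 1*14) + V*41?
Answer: 40093/78 ≈ 514.01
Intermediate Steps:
V = -13 (V = -16 + 3 = -13)
A = -514 (A = (33 - 1*14) - 13*41 = (33 - 14) - 533 = 19 - 533 = -514)
Q(M, g) = 1/78 (Q(M, g) = 1/((-108 - 37) + 223) = 1/(-145 + 223) = 1/78)
Q(-29, 33) - A = 1/78 - 1*(-514) = 1/78 + 514 = 40093/78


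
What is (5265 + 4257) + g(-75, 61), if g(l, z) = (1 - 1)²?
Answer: 9522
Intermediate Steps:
g(l, z) = 0 (g(l, z) = 0² = 0)
(5265 + 4257) + g(-75, 61) = (5265 + 4257) + 0 = 9522 + 0 = 9522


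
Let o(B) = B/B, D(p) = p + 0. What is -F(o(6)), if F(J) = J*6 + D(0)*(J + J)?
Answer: -6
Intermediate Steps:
D(p) = p
o(B) = 1
F(J) = 6*J (F(J) = J*6 + 0*(J + J) = 6*J + 0*(2*J) = 6*J + 0 = 6*J)
-F(o(6)) = -6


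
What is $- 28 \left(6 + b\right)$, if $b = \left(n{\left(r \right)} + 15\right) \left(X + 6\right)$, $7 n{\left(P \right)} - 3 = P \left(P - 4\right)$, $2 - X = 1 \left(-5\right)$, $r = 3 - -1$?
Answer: $-5784$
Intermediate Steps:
$r = 4$ ($r = 3 + 1 = 4$)
$X = 7$ ($X = 2 - 1 \left(-5\right) = 2 - -5 = 2 + 5 = 7$)
$n{\left(P \right)} = \frac{3}{7} + \frac{P \left(-4 + P\right)}{7}$ ($n{\left(P \right)} = \frac{3}{7} + \frac{P \left(P - 4\right)}{7} = \frac{3}{7} + \frac{P \left(-4 + P\right)}{7}$)
$b = \frac{1404}{7}$ ($b = \left(\left(\frac{3}{7} - \frac{16}{7} + \frac{4^{2}}{7}\right) + 15\right) \left(7 + 6\right) = \left(\left(\frac{3}{7} - \frac{16}{7} + \frac{1}{7} \cdot 16\right) + 15\right) 13 = \left(\left(\frac{3}{7} - \frac{16}{7} + \frac{16}{7}\right) + 15\right) 13 = \left(\frac{3}{7} + 15\right) 13 = \frac{108}{7} \cdot 13 = \frac{1404}{7} \approx 200.57$)
$- 28 \left(6 + b\right) = - 28 \left(6 + \frac{1404}{7}\right) = \left(-28\right) \frac{1446}{7} = -5784$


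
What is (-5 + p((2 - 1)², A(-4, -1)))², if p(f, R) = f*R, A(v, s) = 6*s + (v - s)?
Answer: 196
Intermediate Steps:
A(v, s) = v + 5*s
p(f, R) = R*f
(-5 + p((2 - 1)², A(-4, -1)))² = (-5 + (-4 + 5*(-1))*(2 - 1)²)² = (-5 + (-4 - 5)*1²)² = (-5 - 9*1)² = (-5 - 9)² = (-14)² = 196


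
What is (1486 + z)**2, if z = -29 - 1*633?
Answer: 678976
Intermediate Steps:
z = -662 (z = -29 - 633 = -662)
(1486 + z)**2 = (1486 - 662)**2 = 824**2 = 678976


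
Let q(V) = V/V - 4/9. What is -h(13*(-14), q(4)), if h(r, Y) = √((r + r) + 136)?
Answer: -2*I*√57 ≈ -15.1*I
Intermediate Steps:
q(V) = 5/9 (q(V) = 1 - 4*⅑ = 1 - 4/9 = 5/9)
h(r, Y) = √(136 + 2*r) (h(r, Y) = √(2*r + 136) = √(136 + 2*r))
-h(13*(-14), q(4)) = -√(136 + 2*(13*(-14))) = -√(136 + 2*(-182)) = -√(136 - 364) = -√(-228) = -2*I*√57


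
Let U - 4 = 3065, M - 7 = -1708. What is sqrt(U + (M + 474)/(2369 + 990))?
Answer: 2*sqrt(8655760074)/3359 ≈ 55.395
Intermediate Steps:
M = -1701 (M = 7 - 1708 = -1701)
U = 3069 (U = 4 + 3065 = 3069)
sqrt(U + (M + 474)/(2369 + 990)) = sqrt(3069 + (-1701 + 474)/(2369 + 990)) = sqrt(3069 - 1227/3359) = sqrt(10307544/3359) = 2*sqrt(8655760074)/3359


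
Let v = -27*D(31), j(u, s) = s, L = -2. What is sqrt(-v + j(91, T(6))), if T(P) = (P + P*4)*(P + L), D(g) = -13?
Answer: I*sqrt(231) ≈ 15.199*I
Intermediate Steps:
T(P) = 5*P*(-2 + P) (T(P) = (P + P*4)*(P - 2) = (P + 4*P)*(-2 + P) = (5*P)*(-2 + P) = 5*P*(-2 + P))
v = 351 (v = -27*(-13) = 351)
sqrt(-v + j(91, T(6))) = sqrt(-1*351 + 5*6*(-2 + 6)) = sqrt(-351 + 5*6*4) = sqrt(-351 + 120) = sqrt(-231) = I*sqrt(231)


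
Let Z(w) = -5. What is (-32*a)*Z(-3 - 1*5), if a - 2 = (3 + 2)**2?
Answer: 4320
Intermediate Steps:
a = 27 (a = 2 + (3 + 2)**2 = 2 + 5**2 = 2 + 25 = 27)
(-32*a)*Z(-3 - 1*5) = -32*27*(-5) = -864*(-5) = 4320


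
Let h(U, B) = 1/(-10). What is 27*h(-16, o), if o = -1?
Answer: -27/10 ≈ -2.7000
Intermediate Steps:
h(U, B) = -1/10
27*h(-16, o) = 27*(-1/10) = -27/10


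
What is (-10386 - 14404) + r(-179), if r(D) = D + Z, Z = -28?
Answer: -24997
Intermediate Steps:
r(D) = -28 + D (r(D) = D - 28 = -28 + D)
(-10386 - 14404) + r(-179) = (-10386 - 14404) + (-28 - 179) = -24790 - 207 = -24997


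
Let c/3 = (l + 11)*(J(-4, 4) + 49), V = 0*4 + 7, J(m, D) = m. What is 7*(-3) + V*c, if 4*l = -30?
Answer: 6573/2 ≈ 3286.5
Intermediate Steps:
l = -15/2 (l = (¼)*(-30) = -15/2 ≈ -7.5000)
V = 7 (V = 0 + 7 = 7)
c = 945/2 (c = 3*((-15/2 + 11)*(-4 + 49)) = 3*((7/2)*45) = 3*(315/2) = 945/2 ≈ 472.50)
7*(-3) + V*c = 7*(-3) + 7*(945/2) = -21 + 6615/2 = 6573/2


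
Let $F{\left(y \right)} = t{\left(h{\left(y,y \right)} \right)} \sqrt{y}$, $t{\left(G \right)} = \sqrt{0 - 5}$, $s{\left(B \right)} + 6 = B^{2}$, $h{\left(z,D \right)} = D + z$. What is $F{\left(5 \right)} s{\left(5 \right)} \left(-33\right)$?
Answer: $- 3135 i \approx - 3135.0 i$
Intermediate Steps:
$s{\left(B \right)} = -6 + B^{2}$
$t{\left(G \right)} = i \sqrt{5}$ ($t{\left(G \right)} = \sqrt{-5} = i \sqrt{5}$)
$F{\left(y \right)} = i \sqrt{5} \sqrt{y}$
$F{\left(5 \right)} s{\left(5 \right)} \left(-33\right) = i \sqrt{5} \sqrt{5} \left(-6 + 5^{2}\right) \left(-33\right) = 5 i \left(-6 + 25\right) \left(-33\right) = 5 i 19 \left(-33\right) = 95 i \left(-33\right) = - 3135 i$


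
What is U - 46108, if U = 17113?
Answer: -28995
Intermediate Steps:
U - 46108 = 17113 - 46108 = -28995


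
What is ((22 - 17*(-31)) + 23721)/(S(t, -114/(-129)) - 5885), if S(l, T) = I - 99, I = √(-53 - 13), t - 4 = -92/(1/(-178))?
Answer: -6601440/1627651 - 12135*I*√66/17904161 ≈ -4.0558 - 0.0055063*I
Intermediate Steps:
t = 16380 (t = 4 - 92/(1/(-178)) = 4 - 92/(-1/178) = 4 - 92*(-178) = 4 + 16376 = 16380)
I = I*√66 (I = √(-66) = I*√66 ≈ 8.124*I)
S(l, T) = -99 + I*√66 (S(l, T) = I*√66 - 99 = -99 + I*√66)
((22 - 17*(-31)) + 23721)/(S(t, -114/(-129)) - 5885) = ((22 - 17*(-31)) + 23721)/((-99 + I*√66) - 5885) = ((22 + 527) + 23721)/(-5984 + I*√66) = (549 + 23721)/(-5984 + I*√66) = 24270/(-5984 + I*√66)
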